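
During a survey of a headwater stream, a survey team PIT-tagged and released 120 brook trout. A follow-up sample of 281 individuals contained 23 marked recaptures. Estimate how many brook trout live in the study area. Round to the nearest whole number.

The marked fraction in the recapture sample should equal the marked fraction in the population: 23/281 = 120/N.
N = (120 × 281) / 23 = 33720 / 23 ≈ 1466.1 → 1466

N ≈ 1466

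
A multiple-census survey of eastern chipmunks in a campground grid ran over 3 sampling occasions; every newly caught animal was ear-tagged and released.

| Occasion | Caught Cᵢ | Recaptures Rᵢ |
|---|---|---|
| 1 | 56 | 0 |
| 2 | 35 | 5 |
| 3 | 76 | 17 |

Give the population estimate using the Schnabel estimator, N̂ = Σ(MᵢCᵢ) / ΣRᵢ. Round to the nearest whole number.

Marked at large before each occasion: Mᵢ = Σⱼ<ᵢ (Cⱼ − Rⱼ) → M1=0, M2=56, M3=86
Σ MᵢCᵢ = 0·56 + 56·35 + 86·76 = 0 + 1960 + 6536 = 8496
Σ Rᵢ = 0 + 5 + 17 = 22
N̂ = 8496 / 22 ≈ 386.2 → 386

N ≈ 386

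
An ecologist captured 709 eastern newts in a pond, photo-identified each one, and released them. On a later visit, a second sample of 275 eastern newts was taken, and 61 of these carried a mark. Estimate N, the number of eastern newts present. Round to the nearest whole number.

N ≈ 3196

N = (709 × 275) / 61 = 194975 / 61 ≈ 3196.3 → 3196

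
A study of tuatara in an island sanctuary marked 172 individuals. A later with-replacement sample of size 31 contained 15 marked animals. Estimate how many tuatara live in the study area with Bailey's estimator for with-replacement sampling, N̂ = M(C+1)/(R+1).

N = 344

N̂ = 172·(31+1)/(15+1) = 172·32/16 = 5504/16 = 344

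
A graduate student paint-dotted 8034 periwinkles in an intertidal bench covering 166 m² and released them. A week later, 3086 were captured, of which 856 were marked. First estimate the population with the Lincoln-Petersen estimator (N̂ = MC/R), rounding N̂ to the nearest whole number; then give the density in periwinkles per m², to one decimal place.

density ≈ 174.5 periwinkles per m²

N̂ = 8034·3086/856 = 24792924/856 ≈ 28963.7 → 28964
Density = N̂ / area = 28964 / 166 ≈ 174.48 → 174.5 per m²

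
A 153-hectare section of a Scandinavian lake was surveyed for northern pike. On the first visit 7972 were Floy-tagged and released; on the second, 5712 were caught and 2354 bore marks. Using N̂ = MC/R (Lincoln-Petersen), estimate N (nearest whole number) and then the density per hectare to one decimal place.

N̂ = 7972·5712/2354 = 45536064/2354 ≈ 19344.1 → 19344
Density = N̂ / area = 19344 / 153 ≈ 126.43 → 126.4 per hectare

density ≈ 126.4 northern pike per hectare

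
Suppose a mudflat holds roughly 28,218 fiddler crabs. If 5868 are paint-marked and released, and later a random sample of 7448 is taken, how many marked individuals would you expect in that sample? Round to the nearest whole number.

The marked fraction of the population is 5868/28218, so in a sample of 7448 expect C·(M/N) marked.
E[R] = 5868 × 7448 / 28218 = 43704864 / 28218 ≈ 1548.8 → 1549

expected recaptures ≈ 1549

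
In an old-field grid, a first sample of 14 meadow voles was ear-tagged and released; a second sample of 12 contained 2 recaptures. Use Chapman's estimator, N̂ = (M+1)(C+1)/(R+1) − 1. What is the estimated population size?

N = 64

N̂ = (14+1)(12+1)/(2+1) − 1 = 15·13/3 − 1
= 195/3 − 1 = 65 − 1 = 64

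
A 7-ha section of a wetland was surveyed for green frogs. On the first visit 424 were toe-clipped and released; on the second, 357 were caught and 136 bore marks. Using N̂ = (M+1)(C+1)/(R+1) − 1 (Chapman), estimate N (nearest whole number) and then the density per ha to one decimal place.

density ≈ 158.6 green frogs per ha

N̂ = 425·358/137 − 1 = 152150/137 − 1 ≈ 1109.6 → 1110
Density = N̂ / area = 1110 / 7 ≈ 158.57 → 158.6 per ha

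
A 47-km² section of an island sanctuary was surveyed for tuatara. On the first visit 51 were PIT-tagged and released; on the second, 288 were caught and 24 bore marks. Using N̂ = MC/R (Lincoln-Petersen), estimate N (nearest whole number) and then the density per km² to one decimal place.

density ≈ 13.0 tuatara per km²

N̂ = 51·288/24 = 14688/24 = 612
Density = N̂ / area = 612 / 47 ≈ 13.02 → 13.0 per km²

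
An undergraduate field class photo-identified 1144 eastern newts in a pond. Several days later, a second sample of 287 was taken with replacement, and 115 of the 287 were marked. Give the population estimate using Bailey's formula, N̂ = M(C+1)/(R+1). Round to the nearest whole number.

N ≈ 2840

N̂ = 1144·(287+1)/(115+1) = 1144·288/116 = 329472/116 ≈ 2840.3 → 2840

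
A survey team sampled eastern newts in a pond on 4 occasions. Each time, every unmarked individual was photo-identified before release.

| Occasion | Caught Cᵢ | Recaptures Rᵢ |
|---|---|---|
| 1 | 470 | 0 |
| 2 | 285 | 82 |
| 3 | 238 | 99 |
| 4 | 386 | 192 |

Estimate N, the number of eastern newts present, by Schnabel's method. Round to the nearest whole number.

Marked at large before each occasion: Mᵢ = Σⱼ<ᵢ (Cⱼ − Rⱼ) → M1=0, M2=470, M3=673, M4=812
Σ MᵢCᵢ = 0·470 + 470·285 + 673·238 + 812·386 = 0 + 133950 + 160174 + 313432 = 607556
Σ Rᵢ = 0 + 82 + 99 + 192 = 373
N̂ = 607556 / 373 ≈ 1628.8 → 1629

N ≈ 1629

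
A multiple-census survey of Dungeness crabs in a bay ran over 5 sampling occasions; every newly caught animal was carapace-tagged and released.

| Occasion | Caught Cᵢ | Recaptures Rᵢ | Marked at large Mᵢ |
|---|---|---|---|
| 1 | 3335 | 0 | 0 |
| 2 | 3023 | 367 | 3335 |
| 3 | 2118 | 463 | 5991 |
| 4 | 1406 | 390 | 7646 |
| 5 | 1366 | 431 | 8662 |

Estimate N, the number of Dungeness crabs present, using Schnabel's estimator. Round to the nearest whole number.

Σ MᵢCᵢ = 0·3335 + 3335·3023 + 5991·2118 + 7646·1406 + 8662·1366 = 0 + 10081705 + 12688938 + 10750276 + 11832292 = 45353211
Σ Rᵢ = 0 + 367 + 463 + 390 + 431 = 1651
N̂ = 45353211 / 1651 ≈ 27470.1 → 27470

N ≈ 27,470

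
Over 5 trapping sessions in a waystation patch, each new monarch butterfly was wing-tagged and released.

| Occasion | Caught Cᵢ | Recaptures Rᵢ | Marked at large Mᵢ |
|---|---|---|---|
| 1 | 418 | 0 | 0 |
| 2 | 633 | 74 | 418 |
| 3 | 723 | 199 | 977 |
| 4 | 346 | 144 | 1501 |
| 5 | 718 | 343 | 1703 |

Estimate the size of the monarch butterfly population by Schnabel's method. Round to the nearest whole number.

N ≈ 3570

Σ MᵢCᵢ = 0·418 + 418·633 + 977·723 + 1501·346 + 1703·718 = 0 + 264594 + 706371 + 519346 + 1222754 = 2713065
Σ Rᵢ = 0 + 74 + 199 + 144 + 343 = 760
N̂ = 2713065 / 760 ≈ 3569.8 → 3570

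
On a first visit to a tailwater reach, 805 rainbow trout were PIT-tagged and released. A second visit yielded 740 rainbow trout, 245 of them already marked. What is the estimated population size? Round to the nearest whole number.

N ≈ 2431

N = (805 × 740) / 245 = 595700 / 245 ≈ 2431.4 → 2431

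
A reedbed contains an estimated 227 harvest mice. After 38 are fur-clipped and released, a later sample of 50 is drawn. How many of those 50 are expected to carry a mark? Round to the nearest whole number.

Expected recaptures E[R] = M·C / N.
E[R] = 38 × 50 / 227 = 1900 / 227 ≈ 8.4 → 8

expected recaptures ≈ 8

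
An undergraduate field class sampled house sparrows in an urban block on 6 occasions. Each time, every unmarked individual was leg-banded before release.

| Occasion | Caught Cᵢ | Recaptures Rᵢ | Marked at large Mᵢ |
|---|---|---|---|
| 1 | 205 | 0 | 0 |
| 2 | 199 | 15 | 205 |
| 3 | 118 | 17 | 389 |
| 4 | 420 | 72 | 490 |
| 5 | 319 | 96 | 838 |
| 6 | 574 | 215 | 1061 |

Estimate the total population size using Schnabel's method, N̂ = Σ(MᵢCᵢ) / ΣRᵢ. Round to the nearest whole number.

Σ MᵢCᵢ = 0·205 + 205·199 + 389·118 + 490·420 + 838·319 + 1061·574 = 0 + 40795 + 45902 + 205800 + 267322 + 609014 = 1168833
Σ Rᵢ = 0 + 15 + 17 + 72 + 96 + 215 = 415
N̂ = 1168833 / 415 ≈ 2816.47 → 2816

N ≈ 2816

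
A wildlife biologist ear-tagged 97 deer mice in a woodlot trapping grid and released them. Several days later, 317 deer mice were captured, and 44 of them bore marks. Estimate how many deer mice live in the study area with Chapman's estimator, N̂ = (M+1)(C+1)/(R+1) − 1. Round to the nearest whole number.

N ≈ 692

N̂ = (97+1)(317+1)/(44+1) − 1 = 98·318/45 − 1
= 31164/45 − 1 ≈ 692.5 − 1 ≈ 691.5 → 692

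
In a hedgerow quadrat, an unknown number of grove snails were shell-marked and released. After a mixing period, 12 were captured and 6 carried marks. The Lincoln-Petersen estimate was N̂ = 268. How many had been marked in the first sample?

M = 134

From N = M·C/R: M = N·R / C = 268·6 / 12 = 1608 / 12 = 134.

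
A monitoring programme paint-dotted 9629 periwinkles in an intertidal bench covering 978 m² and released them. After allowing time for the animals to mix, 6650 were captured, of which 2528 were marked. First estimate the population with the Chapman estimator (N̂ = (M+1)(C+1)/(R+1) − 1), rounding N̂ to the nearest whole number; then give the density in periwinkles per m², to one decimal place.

density ≈ 25.9 periwinkles per m²

N̂ = 9630·6651/2529 − 1 = 64049130/2529 − 1 ≈ 25324.9 → 25325
Density = N̂ / area = 25325 / 978 ≈ 25.89 → 25.9 per m²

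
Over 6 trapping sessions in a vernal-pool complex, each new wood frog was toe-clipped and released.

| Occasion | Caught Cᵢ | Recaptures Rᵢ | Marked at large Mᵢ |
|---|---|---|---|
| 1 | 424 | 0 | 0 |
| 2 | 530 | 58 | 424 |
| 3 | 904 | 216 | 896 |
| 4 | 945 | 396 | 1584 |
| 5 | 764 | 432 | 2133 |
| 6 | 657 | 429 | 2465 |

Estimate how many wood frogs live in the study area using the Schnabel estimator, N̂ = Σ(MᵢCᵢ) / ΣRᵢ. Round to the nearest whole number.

N ≈ 3776

Σ MᵢCᵢ = 0·424 + 424·530 + 896·904 + 1584·945 + 2133·764 + 2465·657 = 0 + 224720 + 809984 + 1496880 + 1629612 + 1619505 = 5780701
Σ Rᵢ = 0 + 58 + 216 + 396 + 432 + 429 = 1531
N̂ = 5780701 / 1531 ≈ 3775.8 → 3776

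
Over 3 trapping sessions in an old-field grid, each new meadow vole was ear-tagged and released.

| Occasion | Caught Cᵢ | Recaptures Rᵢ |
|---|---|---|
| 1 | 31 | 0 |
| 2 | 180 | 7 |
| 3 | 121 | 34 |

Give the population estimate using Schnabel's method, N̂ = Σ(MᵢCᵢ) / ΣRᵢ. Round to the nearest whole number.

Marked at large before each occasion: Mᵢ = Σⱼ<ᵢ (Cⱼ − Rⱼ) → M1=0, M2=31, M3=204
Σ MᵢCᵢ = 0·31 + 31·180 + 204·121 = 0 + 5580 + 24684 = 30264
Σ Rᵢ = 0 + 7 + 34 = 41
N̂ = 30264 / 41 ≈ 738.1 → 738

N ≈ 738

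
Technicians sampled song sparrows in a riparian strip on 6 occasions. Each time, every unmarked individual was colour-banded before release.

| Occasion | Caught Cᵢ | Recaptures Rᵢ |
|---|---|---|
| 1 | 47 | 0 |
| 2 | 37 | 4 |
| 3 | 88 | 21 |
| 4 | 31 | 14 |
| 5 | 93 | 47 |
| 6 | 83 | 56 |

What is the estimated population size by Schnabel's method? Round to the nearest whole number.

Marked at large before each occasion: Mᵢ = Σⱼ<ᵢ (Cⱼ − Rⱼ) → M1=0, M2=47, M3=80, M4=147, M5=164, M6=210
Σ MᵢCᵢ = 0·47 + 47·37 + 80·88 + 147·31 + 164·93 + 210·83 = 0 + 1739 + 7040 + 4557 + 15252 + 17430 = 46018
Σ Rᵢ = 0 + 4 + 21 + 14 + 47 + 56 = 142
N̂ = 46018 / 142 ≈ 324.1 → 324

N ≈ 324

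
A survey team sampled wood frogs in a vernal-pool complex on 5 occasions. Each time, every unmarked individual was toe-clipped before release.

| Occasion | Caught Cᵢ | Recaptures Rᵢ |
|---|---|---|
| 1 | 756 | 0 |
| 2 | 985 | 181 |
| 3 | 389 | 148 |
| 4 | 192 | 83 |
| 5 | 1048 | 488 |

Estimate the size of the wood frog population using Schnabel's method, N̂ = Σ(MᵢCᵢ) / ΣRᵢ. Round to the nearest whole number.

N ≈ 4110

Marked at large before each occasion: Mᵢ = Σⱼ<ᵢ (Cⱼ − Rⱼ) → M1=0, M2=756, M3=1560, M4=1801, M5=1910
Σ MᵢCᵢ = 0·756 + 756·985 + 1560·389 + 1801·192 + 1910·1048 = 0 + 744660 + 606840 + 345792 + 2001680 = 3698972
Σ Rᵢ = 0 + 181 + 148 + 83 + 488 = 900
N̂ = 3698972 / 900 ≈ 4110.0 → 4110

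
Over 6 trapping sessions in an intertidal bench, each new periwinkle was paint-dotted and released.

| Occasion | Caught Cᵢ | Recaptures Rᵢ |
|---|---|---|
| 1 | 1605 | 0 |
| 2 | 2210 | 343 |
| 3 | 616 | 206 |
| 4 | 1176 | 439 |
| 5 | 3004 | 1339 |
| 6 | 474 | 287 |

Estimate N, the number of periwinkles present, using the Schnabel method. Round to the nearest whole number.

Marked at large before each occasion: Mᵢ = Σⱼ<ᵢ (Cⱼ − Rⱼ) → M1=0, M2=1605, M3=3472, M4=3882, M5=4619, M6=6284
Σ MᵢCᵢ = 0·1605 + 1605·2210 + 3472·616 + 3882·1176 + 4619·3004 + 6284·474 = 0 + 3547050 + 2138752 + 4565232 + 13875476 + 2978616 = 27105126
Σ Rᵢ = 0 + 343 + 206 + 439 + 1339 + 287 = 2614
N̂ = 27105126 / 2614 ≈ 10369.2 → 10369

N ≈ 10,369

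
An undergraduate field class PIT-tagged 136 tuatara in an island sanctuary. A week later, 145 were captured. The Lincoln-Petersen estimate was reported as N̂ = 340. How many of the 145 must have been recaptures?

From N = M·C/R: R = M·C / N = 136·145 / 340 = 19720 / 340 = 58.

R = 58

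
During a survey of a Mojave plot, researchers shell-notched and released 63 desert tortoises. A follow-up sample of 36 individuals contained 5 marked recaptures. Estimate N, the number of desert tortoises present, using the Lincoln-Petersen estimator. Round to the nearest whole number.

Lincoln-Petersen assumes M/N = R/C, so N = M·C / R.
N = (63 × 36) / 5 = 2268 / 5 ≈ 453.6 → 454

N ≈ 454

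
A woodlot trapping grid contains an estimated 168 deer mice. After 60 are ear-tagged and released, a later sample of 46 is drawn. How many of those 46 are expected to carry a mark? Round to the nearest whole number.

Expected recaptures E[R] = M·C / N.
E[R] = 60 × 46 / 168 = 2760 / 168 ≈ 16.4 → 16

expected recaptures ≈ 16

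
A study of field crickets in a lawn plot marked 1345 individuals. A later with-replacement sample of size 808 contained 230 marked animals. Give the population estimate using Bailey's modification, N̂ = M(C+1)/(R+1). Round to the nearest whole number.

N ≈ 4710

N̂ = 1345·(808+1)/(230+1) = 1345·809/231 = 1088105/231 ≈ 4710.4 → 4710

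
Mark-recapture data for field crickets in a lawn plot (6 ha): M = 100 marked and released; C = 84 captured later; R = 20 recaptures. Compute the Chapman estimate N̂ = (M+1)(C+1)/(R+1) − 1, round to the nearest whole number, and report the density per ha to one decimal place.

N̂ = 101·85/21 − 1 = 8585/21 − 1 ≈ 407.8 → 408
Density = N̂ / area = 408 / 6 = 68.0 per ha

density ≈ 68.0 field crickets per ha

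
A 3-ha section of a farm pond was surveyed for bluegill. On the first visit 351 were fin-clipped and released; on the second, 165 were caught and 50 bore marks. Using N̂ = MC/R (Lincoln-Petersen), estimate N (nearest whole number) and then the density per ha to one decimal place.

density ≈ 386.0 bluegill per ha

N̂ = 351·165/50 = 57915/50 ≈ 1158.3 → 1158
Density = N̂ / area = 1158 / 3 = 386.0 per ha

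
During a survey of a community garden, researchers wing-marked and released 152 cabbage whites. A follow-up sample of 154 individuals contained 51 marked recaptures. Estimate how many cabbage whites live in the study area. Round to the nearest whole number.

N ≈ 459

Lincoln-Petersen assumes M/N = R/C, so N = M·C / R.
N = (152 × 154) / 51 = 23408 / 51 ≈ 459.0 → 459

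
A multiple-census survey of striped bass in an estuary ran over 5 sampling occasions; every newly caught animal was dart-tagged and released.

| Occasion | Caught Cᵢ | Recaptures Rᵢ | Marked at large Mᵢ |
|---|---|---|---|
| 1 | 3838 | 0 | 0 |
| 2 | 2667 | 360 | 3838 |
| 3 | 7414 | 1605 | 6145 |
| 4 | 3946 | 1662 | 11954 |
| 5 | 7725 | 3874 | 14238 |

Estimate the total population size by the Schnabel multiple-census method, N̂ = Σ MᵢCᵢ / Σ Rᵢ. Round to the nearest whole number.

Σ MᵢCᵢ = 0·3838 + 3838·2667 + 6145·7414 + 11954·3946 + 14238·7725 = 0 + 10235946 + 45559030 + 47170484 + 109988550 = 212954010
Σ Rᵢ = 0 + 360 + 1605 + 1662 + 3874 = 7501
N̂ = 212954010 / 7501 ≈ 28390.1 → 28390

N ≈ 28,390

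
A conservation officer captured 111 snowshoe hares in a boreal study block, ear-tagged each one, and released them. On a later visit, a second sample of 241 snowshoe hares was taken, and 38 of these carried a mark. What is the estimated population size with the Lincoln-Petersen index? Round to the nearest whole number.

If marked individuals mix randomly, R/C ≈ M/N, giving N ≈ M·C/R.
N = (111 × 241) / 38 = 26751 / 38 ≈ 704.0 → 704

N ≈ 704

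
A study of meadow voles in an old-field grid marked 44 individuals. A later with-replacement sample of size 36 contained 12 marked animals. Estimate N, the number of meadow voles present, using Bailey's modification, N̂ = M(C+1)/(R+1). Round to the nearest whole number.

N ≈ 125

N̂ = 44·(36+1)/(12+1) = 44·37/13 = 1628/13 ≈ 125.2 → 125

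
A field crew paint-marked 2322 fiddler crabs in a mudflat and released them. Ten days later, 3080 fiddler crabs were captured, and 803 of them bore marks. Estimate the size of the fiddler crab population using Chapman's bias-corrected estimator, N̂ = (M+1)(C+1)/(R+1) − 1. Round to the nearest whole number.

N̂ = (2322+1)(3080+1)/(803+1) − 1 = 2323·3081/804 − 1
= 7157163/804 − 1 ≈ 8901.9 − 1 ≈ 8900.9 → 8901

N ≈ 8901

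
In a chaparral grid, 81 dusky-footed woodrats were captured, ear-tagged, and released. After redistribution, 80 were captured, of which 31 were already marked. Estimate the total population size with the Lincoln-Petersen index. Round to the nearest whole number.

If marked individuals mix randomly, R/C ≈ M/N, giving N ≈ M·C/R.
N = (81 × 80) / 31 = 6480 / 31 ≈ 209.0 → 209

N ≈ 209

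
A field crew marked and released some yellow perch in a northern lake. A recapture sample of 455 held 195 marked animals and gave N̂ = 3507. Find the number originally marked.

From N = M·C/R: M = N·R / C = 3507·195 / 455 = 683865 / 455 = 1503.

M = 1503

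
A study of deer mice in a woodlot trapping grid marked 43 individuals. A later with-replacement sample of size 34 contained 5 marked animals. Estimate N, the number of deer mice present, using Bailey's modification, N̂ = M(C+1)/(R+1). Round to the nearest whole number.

N ≈ 251

N̂ = 43·(34+1)/(5+1) = 43·35/6 = 1505/6 ≈ 250.8 → 251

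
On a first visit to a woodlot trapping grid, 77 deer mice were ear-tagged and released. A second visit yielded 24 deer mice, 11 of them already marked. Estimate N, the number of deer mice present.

Lincoln-Petersen assumes M/N = R/C, so N = M·C / R.
N = (77 × 24) / 11 = 1848 / 11 = 168

N = 168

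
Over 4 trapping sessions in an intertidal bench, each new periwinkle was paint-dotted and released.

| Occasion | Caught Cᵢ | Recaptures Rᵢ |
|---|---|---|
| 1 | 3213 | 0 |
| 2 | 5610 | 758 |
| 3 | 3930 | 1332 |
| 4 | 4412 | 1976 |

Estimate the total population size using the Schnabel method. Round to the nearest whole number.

Marked at large before each occasion: Mᵢ = Σⱼ<ᵢ (Cⱼ − Rⱼ) → M1=0, M2=3213, M3=8065, M4=10663
Σ MᵢCᵢ = 0·3213 + 3213·5610 + 8065·3930 + 10663·4412 = 0 + 18024930 + 31695450 + 47045156 = 96765536
Σ Rᵢ = 0 + 758 + 1332 + 1976 = 4066
N̂ = 96765536 / 4066 ≈ 23798.7 → 23799

N ≈ 23,799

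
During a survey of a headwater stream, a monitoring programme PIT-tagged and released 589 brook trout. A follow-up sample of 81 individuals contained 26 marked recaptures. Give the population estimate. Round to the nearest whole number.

N = (589 × 81) / 26 = 47709 / 26 ≈ 1835.0 → 1835

N ≈ 1835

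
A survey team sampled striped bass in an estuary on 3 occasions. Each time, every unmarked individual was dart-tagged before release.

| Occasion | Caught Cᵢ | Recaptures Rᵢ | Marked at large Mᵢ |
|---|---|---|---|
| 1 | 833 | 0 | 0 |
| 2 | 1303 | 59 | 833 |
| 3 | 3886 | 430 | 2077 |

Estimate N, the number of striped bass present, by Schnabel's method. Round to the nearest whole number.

Σ MᵢCᵢ = 0·833 + 833·1303 + 2077·3886 = 0 + 1085399 + 8071222 = 9156621
Σ Rᵢ = 0 + 59 + 430 = 489
N̂ = 9156621 / 489 ≈ 18725.2 → 18725

N ≈ 18,725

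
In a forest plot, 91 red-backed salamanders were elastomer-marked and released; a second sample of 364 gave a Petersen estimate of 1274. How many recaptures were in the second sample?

R = 26

From N = M·C/R: R = M·C / N = 91·364 / 1274 = 33124 / 1274 = 26.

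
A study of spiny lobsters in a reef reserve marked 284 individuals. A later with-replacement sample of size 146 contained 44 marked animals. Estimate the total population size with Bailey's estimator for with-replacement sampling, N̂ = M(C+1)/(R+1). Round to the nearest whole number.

N ≈ 928

N̂ = 284·(146+1)/(44+1) = 284·147/45 = 41748/45 ≈ 927.7 → 928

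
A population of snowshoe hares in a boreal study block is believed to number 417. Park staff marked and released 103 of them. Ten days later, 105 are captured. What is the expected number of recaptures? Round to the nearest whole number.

Expected recaptures E[R] = M·C / N.
E[R] = 103 × 105 / 417 = 10815 / 417 ≈ 25.9 → 26

expected recaptures ≈ 26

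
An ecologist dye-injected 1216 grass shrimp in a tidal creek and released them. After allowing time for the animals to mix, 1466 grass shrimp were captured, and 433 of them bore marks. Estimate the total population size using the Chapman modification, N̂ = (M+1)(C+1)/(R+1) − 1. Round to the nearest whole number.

N ≈ 4113

N̂ = (1216+1)(1466+1)/(433+1) − 1 = 1217·1467/434 − 1
= 1785339/434 − 1 ≈ 4113.7 − 1 ≈ 4112.7 → 4113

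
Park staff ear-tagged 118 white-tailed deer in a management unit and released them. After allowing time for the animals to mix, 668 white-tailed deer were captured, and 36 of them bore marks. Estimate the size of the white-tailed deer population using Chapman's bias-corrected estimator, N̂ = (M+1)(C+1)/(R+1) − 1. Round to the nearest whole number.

N ≈ 2151

N̂ = (118+1)(668+1)/(36+1) − 1 = 119·669/37 − 1
= 79611/37 − 1 ≈ 2151.6 − 1 ≈ 2150.6 → 2151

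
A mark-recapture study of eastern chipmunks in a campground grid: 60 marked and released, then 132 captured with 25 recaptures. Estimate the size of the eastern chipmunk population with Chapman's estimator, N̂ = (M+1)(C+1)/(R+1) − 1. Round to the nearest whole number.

N ≈ 311

N̂ = (60+1)(132+1)/(25+1) − 1 = 61·133/26 − 1
= 8113/26 − 1 ≈ 312.0 − 1 ≈ 311.0 → 311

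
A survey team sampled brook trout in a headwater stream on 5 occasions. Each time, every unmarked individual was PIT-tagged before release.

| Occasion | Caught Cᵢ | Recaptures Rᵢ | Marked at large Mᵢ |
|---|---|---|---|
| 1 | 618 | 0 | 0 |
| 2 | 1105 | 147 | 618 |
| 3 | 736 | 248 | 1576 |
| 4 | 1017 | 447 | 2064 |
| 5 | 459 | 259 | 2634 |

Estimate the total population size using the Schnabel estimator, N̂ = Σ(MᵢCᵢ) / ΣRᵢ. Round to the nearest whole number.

N ≈ 4678

Σ MᵢCᵢ = 0·618 + 618·1105 + 1576·736 + 2064·1017 + 2634·459 = 0 + 682890 + 1159936 + 2099088 + 1209006 = 5150920
Σ Rᵢ = 0 + 147 + 248 + 447 + 259 = 1101
N̂ = 5150920 / 1101 ≈ 4678.4 → 4678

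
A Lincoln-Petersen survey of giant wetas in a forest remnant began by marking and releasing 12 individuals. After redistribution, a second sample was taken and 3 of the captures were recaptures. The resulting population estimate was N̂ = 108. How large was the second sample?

C = 27

From N = M·C/R: C = N·R / M = 108·3 / 12 = 324 / 12 = 27.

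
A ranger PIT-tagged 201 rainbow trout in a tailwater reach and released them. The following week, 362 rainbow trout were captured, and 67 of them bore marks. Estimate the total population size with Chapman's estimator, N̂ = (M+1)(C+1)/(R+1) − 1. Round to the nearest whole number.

N̂ = (201+1)(362+1)/(67+1) − 1 = 202·363/68 − 1
= 73326/68 − 1 ≈ 1078.3 − 1 ≈ 1077.3 → 1077

N ≈ 1077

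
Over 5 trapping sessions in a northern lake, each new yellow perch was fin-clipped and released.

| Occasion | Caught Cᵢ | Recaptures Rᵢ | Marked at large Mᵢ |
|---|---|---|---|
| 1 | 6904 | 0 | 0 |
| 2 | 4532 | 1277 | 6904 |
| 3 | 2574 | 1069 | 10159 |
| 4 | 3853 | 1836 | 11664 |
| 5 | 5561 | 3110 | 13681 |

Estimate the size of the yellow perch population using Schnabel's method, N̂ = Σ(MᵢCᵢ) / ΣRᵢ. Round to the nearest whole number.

Σ MᵢCᵢ = 0·6904 + 6904·4532 + 10159·2574 + 11664·3853 + 13681·5561 = 0 + 31288928 + 26149266 + 44941392 + 76080041 = 178459627
Σ Rᵢ = 0 + 1277 + 1069 + 1836 + 3110 = 7292
N̂ = 178459627 / 7292 ≈ 24473.3 → 24473

N ≈ 24,473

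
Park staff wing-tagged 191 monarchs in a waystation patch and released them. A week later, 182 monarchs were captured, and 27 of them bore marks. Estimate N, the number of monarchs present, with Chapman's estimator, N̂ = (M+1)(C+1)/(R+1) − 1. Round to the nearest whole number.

N ≈ 1254

N̂ = (191+1)(182+1)/(27+1) − 1 = 192·183/28 − 1
= 35136/28 − 1 ≈ 1254.9 − 1 ≈ 1253.9 → 1254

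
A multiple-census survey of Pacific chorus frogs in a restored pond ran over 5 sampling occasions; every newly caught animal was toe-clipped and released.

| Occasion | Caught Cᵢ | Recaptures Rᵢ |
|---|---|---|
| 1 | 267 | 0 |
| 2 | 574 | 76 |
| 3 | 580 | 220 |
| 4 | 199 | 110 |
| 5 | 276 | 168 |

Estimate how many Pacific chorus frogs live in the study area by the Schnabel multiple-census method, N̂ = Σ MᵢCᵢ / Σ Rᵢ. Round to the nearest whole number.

Marked at large before each occasion: Mᵢ = Σⱼ<ᵢ (Cⱼ − Rⱼ) → M1=0, M2=267, M3=765, M4=1125, M5=1214
Σ MᵢCᵢ = 0·267 + 267·574 + 765·580 + 1125·199 + 1214·276 = 0 + 153258 + 443700 + 223875 + 335064 = 1155897
Σ Rᵢ = 0 + 76 + 220 + 110 + 168 = 574
N̂ = 1155897 / 574 ≈ 2013.8 → 2014

N ≈ 2014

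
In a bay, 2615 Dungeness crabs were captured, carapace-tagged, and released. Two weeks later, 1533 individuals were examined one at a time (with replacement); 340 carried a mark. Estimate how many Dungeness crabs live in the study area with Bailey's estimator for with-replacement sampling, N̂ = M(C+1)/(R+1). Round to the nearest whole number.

N ≈ 11,764

N̂ = 2615·(1533+1)/(340+1) = 2615·1534/341 = 4011410/341 ≈ 11763.7 → 11764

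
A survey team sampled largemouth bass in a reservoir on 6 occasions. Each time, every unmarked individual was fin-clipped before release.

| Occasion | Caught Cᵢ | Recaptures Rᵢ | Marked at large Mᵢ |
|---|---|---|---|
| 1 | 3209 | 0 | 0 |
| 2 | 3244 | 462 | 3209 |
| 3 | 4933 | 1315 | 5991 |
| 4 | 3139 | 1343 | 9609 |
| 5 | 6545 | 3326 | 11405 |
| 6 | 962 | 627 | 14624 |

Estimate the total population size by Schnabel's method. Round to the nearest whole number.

Σ MᵢCᵢ = 0·3209 + 3209·3244 + 5991·4933 + 9609·3139 + 11405·6545 + 14624·962 = 0 + 10409996 + 29553603 + 30162651 + 74645725 + 14068288 = 158840263
Σ Rᵢ = 0 + 462 + 1315 + 1343 + 3326 + 627 = 7073
N̂ = 158840263 / 7073 ≈ 22457.3 → 22457

N ≈ 22,457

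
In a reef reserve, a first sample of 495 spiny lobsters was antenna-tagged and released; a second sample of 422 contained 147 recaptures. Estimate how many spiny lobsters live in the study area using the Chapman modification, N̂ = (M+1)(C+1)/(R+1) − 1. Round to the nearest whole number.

N ≈ 1417

N̂ = (495+1)(422+1)/(147+1) − 1 = 496·423/148 − 1
= 209808/148 − 1 ≈ 1417.6 − 1 ≈ 1416.6 → 1417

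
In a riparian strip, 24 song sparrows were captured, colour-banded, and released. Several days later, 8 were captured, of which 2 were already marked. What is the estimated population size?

N = (24 × 8) / 2 = 192 / 2 = 96

N = 96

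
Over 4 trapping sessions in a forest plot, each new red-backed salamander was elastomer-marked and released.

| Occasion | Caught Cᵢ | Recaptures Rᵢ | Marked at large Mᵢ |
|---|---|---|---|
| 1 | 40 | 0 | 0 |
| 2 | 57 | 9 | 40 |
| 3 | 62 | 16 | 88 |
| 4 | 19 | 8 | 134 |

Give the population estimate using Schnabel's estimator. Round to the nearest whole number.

N ≈ 312

Σ MᵢCᵢ = 0·40 + 40·57 + 88·62 + 134·19 = 0 + 2280 + 5456 + 2546 = 10282
Σ Rᵢ = 0 + 9 + 16 + 8 = 33
N̂ = 10282 / 33 ≈ 311.6 → 312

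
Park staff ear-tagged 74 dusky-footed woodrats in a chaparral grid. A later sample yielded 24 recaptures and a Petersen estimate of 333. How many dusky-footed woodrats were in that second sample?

C = 108

From N = M·C/R: C = N·R / M = 333·24 / 74 = 7992 / 74 = 108.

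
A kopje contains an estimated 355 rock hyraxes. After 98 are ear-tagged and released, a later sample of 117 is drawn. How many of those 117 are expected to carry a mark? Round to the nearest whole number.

expected recaptures ≈ 32

Expected recaptures E[R] = M·C / N.
E[R] = 98 × 117 / 355 = 11466 / 355 ≈ 32.3 → 32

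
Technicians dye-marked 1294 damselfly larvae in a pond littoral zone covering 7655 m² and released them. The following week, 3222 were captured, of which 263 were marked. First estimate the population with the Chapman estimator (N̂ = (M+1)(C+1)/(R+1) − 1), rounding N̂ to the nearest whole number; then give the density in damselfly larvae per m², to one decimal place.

N̂ = 1295·3223/264 − 1 = 4173785/264 − 1 ≈ 15808.8 → 15809
Density = N̂ / area = 15809 / 7655 ≈ 2.07 → 2.1 per m²

density ≈ 2.1 damselfly larvae per m²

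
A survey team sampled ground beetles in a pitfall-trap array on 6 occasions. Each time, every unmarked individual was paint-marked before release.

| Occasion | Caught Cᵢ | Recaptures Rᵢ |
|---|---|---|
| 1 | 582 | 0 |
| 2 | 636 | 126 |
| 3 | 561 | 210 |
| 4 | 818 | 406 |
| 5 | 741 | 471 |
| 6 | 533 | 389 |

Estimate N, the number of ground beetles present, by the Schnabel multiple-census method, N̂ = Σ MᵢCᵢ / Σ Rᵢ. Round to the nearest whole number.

Marked at large before each occasion: Mᵢ = Σⱼ<ᵢ (Cⱼ − Rⱼ) → M1=0, M2=582, M3=1092, M4=1443, M5=1855, M6=2125
Σ MᵢCᵢ = 0·582 + 582·636 + 1092·561 + 1443·818 + 1855·741 + 2125·533 = 0 + 370152 + 612612 + 1180374 + 1374555 + 1132625 = 4670318
Σ Rᵢ = 0 + 126 + 210 + 406 + 471 + 389 = 1602
N̂ = 4670318 / 1602 ≈ 2915.3 → 2915

N ≈ 2915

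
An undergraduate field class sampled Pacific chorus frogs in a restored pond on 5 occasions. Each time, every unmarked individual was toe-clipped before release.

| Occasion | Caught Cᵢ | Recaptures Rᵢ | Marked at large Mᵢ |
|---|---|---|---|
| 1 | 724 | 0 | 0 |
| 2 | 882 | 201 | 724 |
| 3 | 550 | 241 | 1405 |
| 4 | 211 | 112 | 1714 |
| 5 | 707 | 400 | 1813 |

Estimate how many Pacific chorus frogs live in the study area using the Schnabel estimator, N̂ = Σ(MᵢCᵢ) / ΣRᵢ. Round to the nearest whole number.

N ≈ 3202

Σ MᵢCᵢ = 0·724 + 724·882 + 1405·550 + 1714·211 + 1813·707 = 0 + 638568 + 772750 + 361654 + 1281791 = 3054763
Σ Rᵢ = 0 + 201 + 241 + 112 + 400 = 954
N̂ = 3054763 / 954 ≈ 3202.1 → 3202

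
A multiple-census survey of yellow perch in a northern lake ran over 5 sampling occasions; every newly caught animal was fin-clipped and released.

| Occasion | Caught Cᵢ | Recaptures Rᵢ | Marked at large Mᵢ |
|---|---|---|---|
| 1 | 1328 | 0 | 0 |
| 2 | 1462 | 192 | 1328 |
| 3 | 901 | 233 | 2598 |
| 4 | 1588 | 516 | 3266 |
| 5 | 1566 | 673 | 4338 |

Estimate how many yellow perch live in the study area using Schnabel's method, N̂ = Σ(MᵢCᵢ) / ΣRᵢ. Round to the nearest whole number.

Σ MᵢCᵢ = 0·1328 + 1328·1462 + 2598·901 + 3266·1588 + 4338·1566 = 0 + 1941536 + 2340798 + 5186408 + 6793308 = 16262050
Σ Rᵢ = 0 + 192 + 233 + 516 + 673 = 1614
N̂ = 16262050 / 1614 ≈ 10075.6 → 10076

N ≈ 10,076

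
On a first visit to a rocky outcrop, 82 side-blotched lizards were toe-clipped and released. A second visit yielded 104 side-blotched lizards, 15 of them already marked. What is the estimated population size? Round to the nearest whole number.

N ≈ 569

The marked fraction in the recapture sample should equal the marked fraction in the population: 15/104 = 82/N.
N = (82 × 104) / 15 = 8528 / 15 ≈ 568.5 → 569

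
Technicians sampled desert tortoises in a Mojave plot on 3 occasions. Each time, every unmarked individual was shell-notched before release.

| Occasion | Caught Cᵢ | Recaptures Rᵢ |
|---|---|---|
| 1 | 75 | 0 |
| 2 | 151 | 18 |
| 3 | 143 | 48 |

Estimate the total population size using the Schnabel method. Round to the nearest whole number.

N ≈ 622

Marked at large before each occasion: Mᵢ = Σⱼ<ᵢ (Cⱼ − Rⱼ) → M1=0, M2=75, M3=208
Σ MᵢCᵢ = 0·75 + 75·151 + 208·143 = 0 + 11325 + 29744 = 41069
Σ Rᵢ = 0 + 18 + 48 = 66
N̂ = 41069 / 66 ≈ 622.3 → 622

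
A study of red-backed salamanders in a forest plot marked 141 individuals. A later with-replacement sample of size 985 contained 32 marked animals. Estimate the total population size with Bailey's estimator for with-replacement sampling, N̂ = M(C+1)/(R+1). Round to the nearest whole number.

N̂ = 141·(985+1)/(32+1) = 141·986/33 = 139026/33 ≈ 4212.9 → 4213

N ≈ 4213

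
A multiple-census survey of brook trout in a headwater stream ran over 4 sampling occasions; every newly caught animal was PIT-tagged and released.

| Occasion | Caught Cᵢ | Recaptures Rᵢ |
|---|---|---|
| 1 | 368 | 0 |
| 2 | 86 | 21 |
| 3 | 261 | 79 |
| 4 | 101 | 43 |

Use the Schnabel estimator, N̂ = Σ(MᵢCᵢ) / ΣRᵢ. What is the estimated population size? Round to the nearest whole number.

Marked at large before each occasion: Mᵢ = Σⱼ<ᵢ (Cⱼ − Rⱼ) → M1=0, M2=368, M3=433, M4=615
Σ MᵢCᵢ = 0·368 + 368·86 + 433·261 + 615·101 = 0 + 31648 + 113013 + 62115 = 206776
Σ Rᵢ = 0 + 21 + 79 + 43 = 143
N̂ = 206776 / 143 ≈ 1446.0 → 1446

N ≈ 1446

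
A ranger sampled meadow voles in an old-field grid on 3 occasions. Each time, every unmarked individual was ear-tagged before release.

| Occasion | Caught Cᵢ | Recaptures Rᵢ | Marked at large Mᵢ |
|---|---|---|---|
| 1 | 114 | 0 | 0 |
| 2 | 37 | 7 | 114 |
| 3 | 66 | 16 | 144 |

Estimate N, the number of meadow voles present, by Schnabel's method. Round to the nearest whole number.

N ≈ 597

Σ MᵢCᵢ = 0·114 + 114·37 + 144·66 = 0 + 4218 + 9504 = 13722
Σ Rᵢ = 0 + 7 + 16 = 23
N̂ = 13722 / 23 ≈ 596.6 → 597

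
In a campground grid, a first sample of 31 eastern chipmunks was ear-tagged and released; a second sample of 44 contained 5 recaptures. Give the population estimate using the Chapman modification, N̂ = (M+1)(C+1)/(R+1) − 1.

N̂ = (31+1)(44+1)/(5+1) − 1 = 32·45/6 − 1
= 1440/6 − 1 = 240 − 1 = 239

N = 239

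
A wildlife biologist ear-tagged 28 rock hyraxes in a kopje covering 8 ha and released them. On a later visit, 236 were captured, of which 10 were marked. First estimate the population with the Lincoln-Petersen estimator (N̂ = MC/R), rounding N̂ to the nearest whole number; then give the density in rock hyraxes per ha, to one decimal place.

N̂ = 28·236/10 = 6608/10 ≈ 660.8 → 661
Density = N̂ / area = 661 / 8 ≈ 82.62 → 82.6 per ha

density ≈ 82.6 rock hyraxes per ha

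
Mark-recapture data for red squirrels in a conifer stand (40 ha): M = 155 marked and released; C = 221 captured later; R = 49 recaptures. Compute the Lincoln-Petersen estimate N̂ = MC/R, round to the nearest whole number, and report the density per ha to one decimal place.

N̂ = 155·221/49 = 34255/49 ≈ 699.1 → 699
Density = N̂ / area = 699 / 40 ≈ 17.48 → 17.5 per ha

density ≈ 17.5 red squirrels per ha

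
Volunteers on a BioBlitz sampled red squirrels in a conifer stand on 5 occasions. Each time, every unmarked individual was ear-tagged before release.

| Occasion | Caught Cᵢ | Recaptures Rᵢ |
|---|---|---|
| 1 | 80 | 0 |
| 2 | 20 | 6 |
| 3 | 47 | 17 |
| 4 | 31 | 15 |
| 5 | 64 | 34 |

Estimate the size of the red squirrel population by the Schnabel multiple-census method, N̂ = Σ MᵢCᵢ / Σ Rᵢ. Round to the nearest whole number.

Marked at large before each occasion: Mᵢ = Σⱼ<ᵢ (Cⱼ − Rⱼ) → M1=0, M2=80, M3=94, M4=124, M5=140
Σ MᵢCᵢ = 0·80 + 80·20 + 94·47 + 124·31 + 140·64 = 0 + 1600 + 4418 + 3844 + 8960 = 18822
Σ Rᵢ = 0 + 6 + 17 + 15 + 34 = 72
N̂ = 18822 / 72 ≈ 261.4 → 261

N ≈ 261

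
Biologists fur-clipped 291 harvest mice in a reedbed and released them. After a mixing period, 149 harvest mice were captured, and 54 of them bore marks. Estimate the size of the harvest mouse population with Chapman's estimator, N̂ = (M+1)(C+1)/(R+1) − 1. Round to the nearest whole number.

N̂ = (291+1)(149+1)/(54+1) − 1 = 292·150/55 − 1
= 43800/55 − 1 ≈ 796.4 − 1 ≈ 795.4 → 795

N ≈ 795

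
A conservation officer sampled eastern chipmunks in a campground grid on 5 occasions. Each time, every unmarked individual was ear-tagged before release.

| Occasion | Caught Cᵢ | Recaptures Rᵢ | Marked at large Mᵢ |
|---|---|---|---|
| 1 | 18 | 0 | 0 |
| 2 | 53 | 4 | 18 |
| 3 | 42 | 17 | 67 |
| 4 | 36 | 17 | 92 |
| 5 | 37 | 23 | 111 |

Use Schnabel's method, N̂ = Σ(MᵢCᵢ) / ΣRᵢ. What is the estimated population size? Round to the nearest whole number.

N ≈ 183

Σ MᵢCᵢ = 0·18 + 18·53 + 67·42 + 92·36 + 111·37 = 0 + 954 + 2814 + 3312 + 4107 = 11187
Σ Rᵢ = 0 + 4 + 17 + 17 + 23 = 61
N̂ = 11187 / 61 ≈ 183.4 → 183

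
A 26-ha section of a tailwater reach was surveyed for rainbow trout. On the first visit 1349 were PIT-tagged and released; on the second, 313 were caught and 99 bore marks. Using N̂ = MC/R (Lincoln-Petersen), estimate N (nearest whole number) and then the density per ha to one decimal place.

N̂ = 1349·313/99 = 422237/99 ≈ 4265.0 → 4265
Density = N̂ / area = 4265 / 26 ≈ 164.04 → 164.0 per ha

density ≈ 164.0 rainbow trout per ha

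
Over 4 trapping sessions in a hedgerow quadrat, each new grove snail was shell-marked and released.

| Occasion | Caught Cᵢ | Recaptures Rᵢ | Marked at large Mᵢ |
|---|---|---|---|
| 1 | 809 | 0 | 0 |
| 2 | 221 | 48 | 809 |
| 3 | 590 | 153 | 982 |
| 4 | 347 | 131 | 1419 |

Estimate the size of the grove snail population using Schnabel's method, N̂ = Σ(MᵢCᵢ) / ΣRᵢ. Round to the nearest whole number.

Σ MᵢCᵢ = 0·809 + 809·221 + 982·590 + 1419·347 = 0 + 178789 + 579380 + 492393 = 1250562
Σ Rᵢ = 0 + 48 + 153 + 131 = 332
N̂ = 1250562 / 332 ≈ 3766.8 → 3767

N ≈ 3767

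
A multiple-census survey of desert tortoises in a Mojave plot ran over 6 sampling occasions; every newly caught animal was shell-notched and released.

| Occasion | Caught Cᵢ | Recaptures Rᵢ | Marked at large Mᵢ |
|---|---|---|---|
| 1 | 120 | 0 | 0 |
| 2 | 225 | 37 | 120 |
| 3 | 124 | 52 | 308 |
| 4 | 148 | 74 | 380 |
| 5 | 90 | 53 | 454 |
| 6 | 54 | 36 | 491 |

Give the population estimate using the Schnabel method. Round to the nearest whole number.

Σ MᵢCᵢ = 0·120 + 120·225 + 308·124 + 380·148 + 454·90 + 491·54 = 0 + 27000 + 38192 + 56240 + 40860 + 26514 = 188806
Σ Rᵢ = 0 + 37 + 52 + 74 + 53 + 36 = 252
N̂ = 188806 / 252 ≈ 749.2 → 749

N ≈ 749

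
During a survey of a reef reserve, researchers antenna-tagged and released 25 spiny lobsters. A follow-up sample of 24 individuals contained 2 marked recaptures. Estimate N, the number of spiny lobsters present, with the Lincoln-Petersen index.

N = 300

N = (25 × 24) / 2 = 600 / 2 = 300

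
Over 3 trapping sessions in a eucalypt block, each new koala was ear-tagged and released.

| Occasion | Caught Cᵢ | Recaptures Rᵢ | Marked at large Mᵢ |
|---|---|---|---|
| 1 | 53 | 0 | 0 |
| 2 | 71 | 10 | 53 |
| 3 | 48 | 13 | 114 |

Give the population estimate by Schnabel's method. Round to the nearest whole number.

N ≈ 402

Σ MᵢCᵢ = 0·53 + 53·71 + 114·48 = 0 + 3763 + 5472 = 9235
Σ Rᵢ = 0 + 10 + 13 = 23
N̂ = 9235 / 23 ≈ 401.5 → 402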